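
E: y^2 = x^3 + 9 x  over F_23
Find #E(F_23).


For each x in F_23, count y with y^2 = x^3 + 9 x + 0 mod 23:
  x = 0: RHS = 0, y in [0]  -> 1 point(s)
  x = 2: RHS = 3, y in [7, 16]  -> 2 point(s)
  x = 3: RHS = 8, y in [10, 13]  -> 2 point(s)
  x = 4: RHS = 8, y in [10, 13]  -> 2 point(s)
  x = 5: RHS = 9, y in [3, 20]  -> 2 point(s)
  x = 8: RHS = 9, y in [3, 20]  -> 2 point(s)
  x = 10: RHS = 9, y in [3, 20]  -> 2 point(s)
  x = 11: RHS = 4, y in [2, 21]  -> 2 point(s)
  x = 14: RHS = 18, y in [8, 15]  -> 2 point(s)
  x = 16: RHS = 8, y in [10, 13]  -> 2 point(s)
  x = 17: RHS = 6, y in [11, 12]  -> 2 point(s)
  x = 22: RHS = 13, y in [6, 17]  -> 2 point(s)
Affine points: 23. Add the point at infinity: total = 24.

#E(F_23) = 24


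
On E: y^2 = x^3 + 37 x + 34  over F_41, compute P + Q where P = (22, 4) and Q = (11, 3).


P != Q, so use the chord formula.
s = (y2 - y1) / (x2 - x1) = (40) / (30) mod 41 = 15
x3 = s^2 - x1 - x2 mod 41 = 15^2 - 22 - 11 = 28
y3 = s (x1 - x3) - y1 mod 41 = 15 * (22 - 28) - 4 = 29

P + Q = (28, 29)


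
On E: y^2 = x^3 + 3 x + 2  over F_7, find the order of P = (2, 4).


Compute successive multiples of P until we hit O:
  1P = (2, 4)
  2P = (4, 1)
  3P = (5, 4)
  4P = (0, 3)
  5P = (0, 4)
  6P = (5, 3)
  7P = (4, 6)
  8P = (2, 3)
  ... (continuing to 9P)
  9P = O

ord(P) = 9


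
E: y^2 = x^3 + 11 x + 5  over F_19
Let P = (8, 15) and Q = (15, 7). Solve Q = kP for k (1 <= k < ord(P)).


Enumerate multiples of P until we hit Q = (15, 7):
  1P = (8, 15)
  2P = (0, 10)
  3P = (1, 6)
  4P = (7, 8)
  5P = (15, 12)
  6P = (2, 15)
  7P = (9, 4)
  8P = (9, 15)
  9P = (2, 4)
  10P = (15, 7)
Match found at i = 10.

k = 10


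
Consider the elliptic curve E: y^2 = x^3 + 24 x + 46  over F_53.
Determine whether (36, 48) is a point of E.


Check whether y^2 = x^3 + 24 x + 46 (mod 53) for (x, y) = (36, 48).
LHS: y^2 = 48^2 mod 53 = 25
RHS: x^3 + 24 x + 46 = 36^3 + 24*36 + 46 mod 53 = 25
LHS = RHS

Yes, on the curve


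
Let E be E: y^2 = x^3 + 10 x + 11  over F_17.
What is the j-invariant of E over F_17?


Delta = -16(4 a^3 + 27 b^2) mod 17 = 8
-1728 * (4 a)^3 = -1728 * (4*10)^3 mod 17 = 4
j = 4 * 8^(-1) mod 17 = 9

j = 9 (mod 17)


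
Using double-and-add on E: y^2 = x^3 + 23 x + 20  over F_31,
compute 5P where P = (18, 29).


k = 5 = 101_2 (binary, LSB first: 101)
Double-and-add from P = (18, 29):
  bit 0 = 1: acc = O + (18, 29) = (18, 29)
  bit 1 = 0: acc unchanged = (18, 29)
  bit 2 = 1: acc = (18, 29) + (7, 11) = (22, 18)

5P = (22, 18)


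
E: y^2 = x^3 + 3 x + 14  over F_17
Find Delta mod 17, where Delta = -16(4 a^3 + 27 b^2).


4 a^3 + 27 b^2 = 4*3^3 + 27*14^2 = 108 + 5292 = 5400
Delta = -16 * (5400) = -86400
Delta mod 17 = 11

Delta = 11 (mod 17)


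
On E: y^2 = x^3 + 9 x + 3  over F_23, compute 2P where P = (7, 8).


Doubling: s = (3 x1^2 + a) / (2 y1)
s = (3*7^2 + 9) / (2*8) mod 23 = 4
x3 = s^2 - 2 x1 mod 23 = 4^2 - 2*7 = 2
y3 = s (x1 - x3) - y1 mod 23 = 4 * (7 - 2) - 8 = 12

2P = (2, 12)


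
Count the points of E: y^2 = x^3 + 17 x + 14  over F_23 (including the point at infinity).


For each x in F_23, count y with y^2 = x^3 + 17 x + 14 mod 23:
  x = 1: RHS = 9, y in [3, 20]  -> 2 point(s)
  x = 3: RHS = 0, y in [0]  -> 1 point(s)
  x = 4: RHS = 8, y in [10, 13]  -> 2 point(s)
  x = 7: RHS = 16, y in [4, 19]  -> 2 point(s)
  x = 8: RHS = 18, y in [8, 15]  -> 2 point(s)
  x = 14: RHS = 6, y in [11, 12]  -> 2 point(s)
  x = 16: RHS = 12, y in [9, 14]  -> 2 point(s)
  x = 17: RHS = 18, y in [8, 15]  -> 2 point(s)
  x = 21: RHS = 18, y in [8, 15]  -> 2 point(s)
Affine points: 17. Add the point at infinity: total = 18.

#E(F_23) = 18


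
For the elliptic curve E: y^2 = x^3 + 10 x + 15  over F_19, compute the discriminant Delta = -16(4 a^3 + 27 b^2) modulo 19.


4 a^3 + 27 b^2 = 4*10^3 + 27*15^2 = 4000 + 6075 = 10075
Delta = -16 * (10075) = -161200
Delta mod 19 = 15

Delta = 15 (mod 19)


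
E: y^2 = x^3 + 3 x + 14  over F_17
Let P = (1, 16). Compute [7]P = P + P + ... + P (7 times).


k = 7 = 111_2 (binary, LSB first: 111)
Double-and-add from P = (1, 16):
  bit 0 = 1: acc = O + (1, 16) = (1, 16)
  bit 1 = 1: acc = (1, 16) + (7, 2) = (5, 16)
  bit 2 = 1: acc = (5, 16) + (11, 1) = (3, 13)

7P = (3, 13)


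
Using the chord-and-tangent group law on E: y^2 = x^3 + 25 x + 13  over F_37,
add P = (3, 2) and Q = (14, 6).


P != Q, so use the chord formula.
s = (y2 - y1) / (x2 - x1) = (4) / (11) mod 37 = 34
x3 = s^2 - x1 - x2 mod 37 = 34^2 - 3 - 14 = 29
y3 = s (x1 - x3) - y1 mod 37 = 34 * (3 - 29) - 2 = 2

P + Q = (29, 2)


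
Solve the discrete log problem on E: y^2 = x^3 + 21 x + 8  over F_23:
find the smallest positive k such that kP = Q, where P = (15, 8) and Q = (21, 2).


Enumerate multiples of P until we hit Q = (21, 2):
  1P = (15, 8)
  2P = (5, 13)
  3P = (9, 12)
  4P = (2, 14)
  5P = (22, 20)
  6P = (11, 12)
  7P = (21, 21)
  8P = (0, 13)
  9P = (3, 11)
  10P = (18, 10)
  11P = (16, 22)
  12P = (4, 8)
  13P = (4, 15)
  14P = (16, 1)
  15P = (18, 13)
  16P = (3, 12)
  17P = (0, 10)
  18P = (21, 2)
Match found at i = 18.

k = 18


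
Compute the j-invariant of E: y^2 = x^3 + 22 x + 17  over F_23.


Delta = -16(4 a^3 + 27 b^2) mod 23 = 14
-1728 * (4 a)^3 = -1728 * (4*22)^3 mod 23 = 8
j = 8 * 14^(-1) mod 23 = 17

j = 17 (mod 23)


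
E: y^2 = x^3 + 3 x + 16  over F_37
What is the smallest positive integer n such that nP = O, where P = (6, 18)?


Compute successive multiples of P until we hit O:
  1P = (6, 18)
  2P = (25, 19)
  3P = (10, 11)
  4P = (31, 35)
  5P = (11, 23)
  6P = (21, 4)
  7P = (26, 13)
  8P = (12, 2)
  ... (continuing to 18P)
  18P = O

ord(P) = 18


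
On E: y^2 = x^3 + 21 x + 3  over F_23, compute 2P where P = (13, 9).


Doubling: s = (3 x1^2 + a) / (2 y1)
s = (3*13^2 + 21) / (2*9) mod 23 = 14
x3 = s^2 - 2 x1 mod 23 = 14^2 - 2*13 = 9
y3 = s (x1 - x3) - y1 mod 23 = 14 * (13 - 9) - 9 = 1

2P = (9, 1)


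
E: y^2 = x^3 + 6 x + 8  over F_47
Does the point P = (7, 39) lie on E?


Check whether y^2 = x^3 + 6 x + 8 (mod 47) for (x, y) = (7, 39).
LHS: y^2 = 39^2 mod 47 = 17
RHS: x^3 + 6 x + 8 = 7^3 + 6*7 + 8 mod 47 = 17
LHS = RHS

Yes, on the curve


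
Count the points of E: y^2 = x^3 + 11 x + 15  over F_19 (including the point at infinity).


For each x in F_19, count y with y^2 = x^3 + 11 x + 15 mod 19:
  x = 2: RHS = 7, y in [8, 11]  -> 2 point(s)
  x = 4: RHS = 9, y in [3, 16]  -> 2 point(s)
  x = 5: RHS = 5, y in [9, 10]  -> 2 point(s)
  x = 7: RHS = 17, y in [6, 13]  -> 2 point(s)
  x = 8: RHS = 7, y in [8, 11]  -> 2 point(s)
  x = 9: RHS = 7, y in [8, 11]  -> 2 point(s)
  x = 10: RHS = 4, y in [2, 17]  -> 2 point(s)
  x = 11: RHS = 4, y in [2, 17]  -> 2 point(s)
  x = 14: RHS = 6, y in [5, 14]  -> 2 point(s)
  x = 17: RHS = 4, y in [2, 17]  -> 2 point(s)
Affine points: 20. Add the point at infinity: total = 21.

#E(F_19) = 21


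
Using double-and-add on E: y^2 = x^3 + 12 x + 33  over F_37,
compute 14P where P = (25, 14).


k = 14 = 1110_2 (binary, LSB first: 0111)
Double-and-add from P = (25, 14):
  bit 0 = 0: acc unchanged = O
  bit 1 = 1: acc = O + (24, 23) = (24, 23)
  bit 2 = 1: acc = (24, 23) + (5, 12) = (11, 4)
  bit 3 = 1: acc = (11, 4) + (28, 11) = (28, 26)

14P = (28, 26)


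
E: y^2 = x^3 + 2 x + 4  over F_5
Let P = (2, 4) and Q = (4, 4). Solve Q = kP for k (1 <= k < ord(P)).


Enumerate multiples of P until we hit Q = (4, 4):
  1P = (2, 4)
  2P = (0, 2)
  3P = (4, 4)
Match found at i = 3.

k = 3


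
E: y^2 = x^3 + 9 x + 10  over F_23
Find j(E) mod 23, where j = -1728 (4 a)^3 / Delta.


Delta = -16(4 a^3 + 27 b^2) mod 23 = 5
-1728 * (4 a)^3 = -1728 * (4*9)^3 mod 23 = 10
j = 10 * 5^(-1) mod 23 = 2

j = 2 (mod 23)


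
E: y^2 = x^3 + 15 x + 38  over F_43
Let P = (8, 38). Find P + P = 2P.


Doubling: s = (3 x1^2 + a) / (2 y1)
s = (3*8^2 + 15) / (2*38) mod 43 = 18
x3 = s^2 - 2 x1 mod 43 = 18^2 - 2*8 = 7
y3 = s (x1 - x3) - y1 mod 43 = 18 * (8 - 7) - 38 = 23

2P = (7, 23)


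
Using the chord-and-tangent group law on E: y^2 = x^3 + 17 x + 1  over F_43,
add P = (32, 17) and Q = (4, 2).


P != Q, so use the chord formula.
s = (y2 - y1) / (x2 - x1) = (28) / (15) mod 43 = 42
x3 = s^2 - x1 - x2 mod 43 = 42^2 - 32 - 4 = 8
y3 = s (x1 - x3) - y1 mod 43 = 42 * (32 - 8) - 17 = 2

P + Q = (8, 2)


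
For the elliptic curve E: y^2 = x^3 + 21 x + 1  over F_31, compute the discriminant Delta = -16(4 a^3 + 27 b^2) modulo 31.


4 a^3 + 27 b^2 = 4*21^3 + 27*1^2 = 37044 + 27 = 37071
Delta = -16 * (37071) = -593136
Delta mod 31 = 18

Delta = 18 (mod 31)


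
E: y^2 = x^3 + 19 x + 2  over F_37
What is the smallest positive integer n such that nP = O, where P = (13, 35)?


Compute successive multiples of P until we hit O:
  1P = (13, 35)
  2P = (15, 6)
  3P = (25, 28)
  4P = (33, 26)
  5P = (27, 12)
  6P = (35, 17)
  7P = (23, 27)
  8P = (12, 16)
  ... (continuing to 24P)
  24P = O

ord(P) = 24


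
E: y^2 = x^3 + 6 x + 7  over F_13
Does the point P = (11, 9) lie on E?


Check whether y^2 = x^3 + 6 x + 7 (mod 13) for (x, y) = (11, 9).
LHS: y^2 = 9^2 mod 13 = 3
RHS: x^3 + 6 x + 7 = 11^3 + 6*11 + 7 mod 13 = 0
LHS != RHS

No, not on the curve


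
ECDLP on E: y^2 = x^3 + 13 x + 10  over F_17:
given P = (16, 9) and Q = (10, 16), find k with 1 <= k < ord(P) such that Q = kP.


Enumerate multiples of P until we hit Q = (10, 16):
  1P = (16, 9)
  2P = (3, 12)
  3P = (6, 7)
  4P = (10, 16)
Match found at i = 4.

k = 4


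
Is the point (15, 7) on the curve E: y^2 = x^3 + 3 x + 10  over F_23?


Check whether y^2 = x^3 + 3 x + 10 (mod 23) for (x, y) = (15, 7).
LHS: y^2 = 7^2 mod 23 = 3
RHS: x^3 + 3 x + 10 = 15^3 + 3*15 + 10 mod 23 = 3
LHS = RHS

Yes, on the curve


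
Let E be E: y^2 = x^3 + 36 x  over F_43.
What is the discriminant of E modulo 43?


4 a^3 + 27 b^2 = 4*36^3 + 27*0^2 = 186624 + 0 = 186624
Delta = -16 * (186624) = -2985984
Delta mod 43 = 22

Delta = 22 (mod 43)


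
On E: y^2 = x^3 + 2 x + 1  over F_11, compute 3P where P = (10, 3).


k = 3 = 11_2 (binary, LSB first: 11)
Double-and-add from P = (10, 3):
  bit 0 = 1: acc = O + (10, 3) = (10, 3)
  bit 1 = 1: acc = (10, 3) + (3, 1) = (1, 9)

3P = (1, 9)


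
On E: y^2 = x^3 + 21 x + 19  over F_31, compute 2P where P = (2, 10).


Doubling: s = (3 x1^2 + a) / (2 y1)
s = (3*2^2 + 21) / (2*10) mod 31 = 28
x3 = s^2 - 2 x1 mod 31 = 28^2 - 2*2 = 5
y3 = s (x1 - x3) - y1 mod 31 = 28 * (2 - 5) - 10 = 30

2P = (5, 30)


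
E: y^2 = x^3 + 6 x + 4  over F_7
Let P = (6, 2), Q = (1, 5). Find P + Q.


P != Q, so use the chord formula.
s = (y2 - y1) / (x2 - x1) = (3) / (2) mod 7 = 5
x3 = s^2 - x1 - x2 mod 7 = 5^2 - 6 - 1 = 4
y3 = s (x1 - x3) - y1 mod 7 = 5 * (6 - 4) - 2 = 1

P + Q = (4, 1)


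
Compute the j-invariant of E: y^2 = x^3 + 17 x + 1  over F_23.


Delta = -16(4 a^3 + 27 b^2) mod 23 = 6
-1728 * (4 a)^3 = -1728 * (4*17)^3 mod 23 = 3
j = 3 * 6^(-1) mod 23 = 12

j = 12 (mod 23)


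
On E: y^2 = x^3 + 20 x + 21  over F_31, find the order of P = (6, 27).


Compute successive multiples of P until we hit O:
  1P = (6, 27)
  2P = (27, 30)
  3P = (17, 29)
  4P = (17, 2)
  5P = (27, 1)
  6P = (6, 4)
  7P = O

ord(P) = 7


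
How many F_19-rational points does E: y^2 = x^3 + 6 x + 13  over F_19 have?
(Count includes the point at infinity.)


For each x in F_19, count y with y^2 = x^3 + 6 x + 13 mod 19:
  x = 1: RHS = 1, y in [1, 18]  -> 2 point(s)
  x = 3: RHS = 1, y in [1, 18]  -> 2 point(s)
  x = 4: RHS = 6, y in [5, 14]  -> 2 point(s)
  x = 5: RHS = 16, y in [4, 15]  -> 2 point(s)
  x = 9: RHS = 17, y in [6, 13]  -> 2 point(s)
  x = 10: RHS = 9, y in [3, 16]  -> 2 point(s)
  x = 11: RHS = 4, y in [2, 17]  -> 2 point(s)
  x = 15: RHS = 1, y in [1, 18]  -> 2 point(s)
  x = 16: RHS = 6, y in [5, 14]  -> 2 point(s)
  x = 18: RHS = 6, y in [5, 14]  -> 2 point(s)
Affine points: 20. Add the point at infinity: total = 21.

#E(F_19) = 21


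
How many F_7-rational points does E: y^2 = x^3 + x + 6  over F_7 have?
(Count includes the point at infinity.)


For each x in F_7, count y with y^2 = x^3 + 1 x + 6 mod 7:
  x = 1: RHS = 1, y in [1, 6]  -> 2 point(s)
  x = 2: RHS = 2, y in [3, 4]  -> 2 point(s)
  x = 3: RHS = 1, y in [1, 6]  -> 2 point(s)
  x = 4: RHS = 4, y in [2, 5]  -> 2 point(s)
  x = 6: RHS = 4, y in [2, 5]  -> 2 point(s)
Affine points: 10. Add the point at infinity: total = 11.

#E(F_7) = 11


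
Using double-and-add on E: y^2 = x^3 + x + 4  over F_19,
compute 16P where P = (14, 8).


k = 16 = 10000_2 (binary, LSB first: 00001)
Double-and-add from P = (14, 8):
  bit 0 = 0: acc unchanged = O
  bit 1 = 0: acc unchanged = O
  bit 2 = 0: acc unchanged = O
  bit 3 = 0: acc unchanged = O
  bit 4 = 1: acc = O + (11, 15) = (11, 15)

16P = (11, 15)


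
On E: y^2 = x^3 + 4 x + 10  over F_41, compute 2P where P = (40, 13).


Doubling: s = (3 x1^2 + a) / (2 y1)
s = (3*40^2 + 4) / (2*13) mod 41 = 5
x3 = s^2 - 2 x1 mod 41 = 5^2 - 2*40 = 27
y3 = s (x1 - x3) - y1 mod 41 = 5 * (40 - 27) - 13 = 11

2P = (27, 11)


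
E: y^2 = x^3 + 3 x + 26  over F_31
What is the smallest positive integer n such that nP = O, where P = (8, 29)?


Compute successive multiples of P until we hit O:
  1P = (8, 29)
  2P = (22, 18)
  3P = (10, 8)
  4P = (7, 7)
  5P = (4, 28)
  6P = (21, 22)
  7P = (21, 9)
  8P = (4, 3)
  ... (continuing to 13P)
  13P = O

ord(P) = 13


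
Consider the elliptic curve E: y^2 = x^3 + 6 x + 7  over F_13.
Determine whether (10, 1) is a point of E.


Check whether y^2 = x^3 + 6 x + 7 (mod 13) for (x, y) = (10, 1).
LHS: y^2 = 1^2 mod 13 = 1
RHS: x^3 + 6 x + 7 = 10^3 + 6*10 + 7 mod 13 = 1
LHS = RHS

Yes, on the curve


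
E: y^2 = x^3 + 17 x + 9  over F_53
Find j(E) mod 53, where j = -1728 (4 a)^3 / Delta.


Delta = -16(4 a^3 + 27 b^2) mod 53 = 5
-1728 * (4 a)^3 = -1728 * (4*17)^3 mod 53 = 14
j = 14 * 5^(-1) mod 53 = 24

j = 24 (mod 53)


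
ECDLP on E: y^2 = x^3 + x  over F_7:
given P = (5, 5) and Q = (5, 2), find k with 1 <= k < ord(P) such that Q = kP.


Enumerate multiples of P until we hit Q = (5, 2):
  1P = (5, 5)
  2P = (1, 3)
  3P = (3, 3)
  4P = (0, 0)
  5P = (3, 4)
  6P = (1, 4)
  7P = (5, 2)
Match found at i = 7.

k = 7


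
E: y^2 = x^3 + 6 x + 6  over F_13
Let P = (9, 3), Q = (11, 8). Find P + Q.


P != Q, so use the chord formula.
s = (y2 - y1) / (x2 - x1) = (5) / (2) mod 13 = 9
x3 = s^2 - x1 - x2 mod 13 = 9^2 - 9 - 11 = 9
y3 = s (x1 - x3) - y1 mod 13 = 9 * (9 - 9) - 3 = 10

P + Q = (9, 10)


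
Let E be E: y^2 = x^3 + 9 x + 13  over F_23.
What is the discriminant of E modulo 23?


4 a^3 + 27 b^2 = 4*9^3 + 27*13^2 = 2916 + 4563 = 7479
Delta = -16 * (7479) = -119664
Delta mod 23 = 5

Delta = 5 (mod 23)


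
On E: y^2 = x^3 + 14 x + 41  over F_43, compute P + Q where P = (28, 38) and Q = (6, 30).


P != Q, so use the chord formula.
s = (y2 - y1) / (x2 - x1) = (35) / (21) mod 43 = 16
x3 = s^2 - x1 - x2 mod 43 = 16^2 - 28 - 6 = 7
y3 = s (x1 - x3) - y1 mod 43 = 16 * (28 - 7) - 38 = 40

P + Q = (7, 40)


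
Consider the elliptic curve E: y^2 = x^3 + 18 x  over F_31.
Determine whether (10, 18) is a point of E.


Check whether y^2 = x^3 + 18 x + 0 (mod 31) for (x, y) = (10, 18).
LHS: y^2 = 18^2 mod 31 = 14
RHS: x^3 + 18 x + 0 = 10^3 + 18*10 + 0 mod 31 = 2
LHS != RHS

No, not on the curve


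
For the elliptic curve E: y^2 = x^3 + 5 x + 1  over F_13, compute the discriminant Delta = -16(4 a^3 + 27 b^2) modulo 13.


4 a^3 + 27 b^2 = 4*5^3 + 27*1^2 = 500 + 27 = 527
Delta = -16 * (527) = -8432
Delta mod 13 = 5

Delta = 5 (mod 13)


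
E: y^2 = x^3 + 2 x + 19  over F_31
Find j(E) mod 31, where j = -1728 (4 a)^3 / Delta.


Delta = -16(4 a^3 + 27 b^2) mod 31 = 24
-1728 * (4 a)^3 = -1728 * (4*2)^3 mod 31 = 4
j = 4 * 24^(-1) mod 31 = 26

j = 26 (mod 31)


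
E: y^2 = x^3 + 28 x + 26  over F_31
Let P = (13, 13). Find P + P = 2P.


Doubling: s = (3 x1^2 + a) / (2 y1)
s = (3*13^2 + 28) / (2*13) mod 31 = 17
x3 = s^2 - 2 x1 mod 31 = 17^2 - 2*13 = 15
y3 = s (x1 - x3) - y1 mod 31 = 17 * (13 - 15) - 13 = 15

2P = (15, 15)


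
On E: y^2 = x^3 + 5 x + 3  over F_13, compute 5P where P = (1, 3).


k = 5 = 101_2 (binary, LSB first: 101)
Double-and-add from P = (1, 3):
  bit 0 = 1: acc = O + (1, 3) = (1, 3)
  bit 1 = 0: acc unchanged = (1, 3)
  bit 2 = 1: acc = (1, 3) + (0, 4) = (0, 9)

5P = (0, 9)


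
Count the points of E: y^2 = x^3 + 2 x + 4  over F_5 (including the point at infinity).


For each x in F_5, count y with y^2 = x^3 + 2 x + 4 mod 5:
  x = 0: RHS = 4, y in [2, 3]  -> 2 point(s)
  x = 2: RHS = 1, y in [1, 4]  -> 2 point(s)
  x = 4: RHS = 1, y in [1, 4]  -> 2 point(s)
Affine points: 6. Add the point at infinity: total = 7.

#E(F_5) = 7


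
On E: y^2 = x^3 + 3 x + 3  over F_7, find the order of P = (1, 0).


Compute successive multiples of P until we hit O:
  1P = (1, 0)
  2P = O

ord(P) = 2


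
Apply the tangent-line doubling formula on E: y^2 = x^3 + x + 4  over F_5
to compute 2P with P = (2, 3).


Doubling: s = (3 x1^2 + a) / (2 y1)
s = (3*2^2 + 1) / (2*3) mod 5 = 3
x3 = s^2 - 2 x1 mod 5 = 3^2 - 2*2 = 0
y3 = s (x1 - x3) - y1 mod 5 = 3 * (2 - 0) - 3 = 3

2P = (0, 3)


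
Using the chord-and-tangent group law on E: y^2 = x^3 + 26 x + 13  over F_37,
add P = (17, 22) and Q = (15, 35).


P != Q, so use the chord formula.
s = (y2 - y1) / (x2 - x1) = (13) / (35) mod 37 = 12
x3 = s^2 - x1 - x2 mod 37 = 12^2 - 17 - 15 = 1
y3 = s (x1 - x3) - y1 mod 37 = 12 * (17 - 1) - 22 = 22

P + Q = (1, 22)


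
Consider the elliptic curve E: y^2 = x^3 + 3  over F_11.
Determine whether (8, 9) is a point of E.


Check whether y^2 = x^3 + 0 x + 3 (mod 11) for (x, y) = (8, 9).
LHS: y^2 = 9^2 mod 11 = 4
RHS: x^3 + 0 x + 3 = 8^3 + 0*8 + 3 mod 11 = 9
LHS != RHS

No, not on the curve


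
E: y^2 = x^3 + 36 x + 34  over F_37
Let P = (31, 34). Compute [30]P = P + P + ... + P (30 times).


k = 30 = 11110_2 (binary, LSB first: 01111)
Double-and-add from P = (31, 34):
  bit 0 = 0: acc unchanged = O
  bit 1 = 1: acc = O + (33, 14) = (33, 14)
  bit 2 = 1: acc = (33, 14) + (17, 34) = (14, 27)
  bit 3 = 1: acc = (14, 27) + (0, 16) = (34, 26)
  bit 4 = 1: acc = (34, 26) + (3, 13) = (16, 9)

30P = (16, 9)


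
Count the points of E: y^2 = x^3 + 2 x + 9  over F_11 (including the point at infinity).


For each x in F_11, count y with y^2 = x^3 + 2 x + 9 mod 11:
  x = 0: RHS = 9, y in [3, 8]  -> 2 point(s)
  x = 1: RHS = 1, y in [1, 10]  -> 2 point(s)
  x = 3: RHS = 9, y in [3, 8]  -> 2 point(s)
  x = 4: RHS = 4, y in [2, 9]  -> 2 point(s)
  x = 5: RHS = 1, y in [1, 10]  -> 2 point(s)
  x = 7: RHS = 3, y in [5, 6]  -> 2 point(s)
  x = 8: RHS = 9, y in [3, 8]  -> 2 point(s)
Affine points: 14. Add the point at infinity: total = 15.

#E(F_11) = 15


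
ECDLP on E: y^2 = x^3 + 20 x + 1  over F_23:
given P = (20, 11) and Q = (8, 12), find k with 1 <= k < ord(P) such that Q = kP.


Enumerate multiples of P until we hit Q = (8, 12):
  1P = (20, 11)
  2P = (7, 22)
  3P = (14, 14)
  4P = (18, 11)
  5P = (8, 12)
Match found at i = 5.

k = 5


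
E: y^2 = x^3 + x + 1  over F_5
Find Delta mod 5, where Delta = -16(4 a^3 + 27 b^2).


4 a^3 + 27 b^2 = 4*1^3 + 27*1^2 = 4 + 27 = 31
Delta = -16 * (31) = -496
Delta mod 5 = 4

Delta = 4 (mod 5)


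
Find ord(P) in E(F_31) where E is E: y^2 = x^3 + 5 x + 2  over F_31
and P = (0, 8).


Compute successive multiples of P until we hit O:
  1P = (0, 8)
  2P = (7, 15)
  3P = (25, 29)
  4P = (26, 21)
  5P = (13, 1)
  6P = (6, 0)
  7P = (13, 30)
  8P = (26, 10)
  ... (continuing to 12P)
  12P = O

ord(P) = 12


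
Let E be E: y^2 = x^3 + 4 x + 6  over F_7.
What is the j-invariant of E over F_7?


Delta = -16(4 a^3 + 27 b^2) mod 7 = 1
-1728 * (4 a)^3 = -1728 * (4*4)^3 mod 7 = 1
j = 1 * 1^(-1) mod 7 = 1

j = 1 (mod 7)


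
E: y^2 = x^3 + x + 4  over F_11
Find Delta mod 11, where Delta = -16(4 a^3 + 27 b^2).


4 a^3 + 27 b^2 = 4*1^3 + 27*4^2 = 4 + 432 = 436
Delta = -16 * (436) = -6976
Delta mod 11 = 9

Delta = 9 (mod 11)


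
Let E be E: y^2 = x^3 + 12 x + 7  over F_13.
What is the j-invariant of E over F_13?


Delta = -16(4 a^3 + 27 b^2) mod 13 = 8
-1728 * (4 a)^3 = -1728 * (4*12)^3 mod 13 = 1
j = 1 * 8^(-1) mod 13 = 5

j = 5 (mod 13)


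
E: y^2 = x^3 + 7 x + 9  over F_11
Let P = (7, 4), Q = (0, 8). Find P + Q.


P != Q, so use the chord formula.
s = (y2 - y1) / (x2 - x1) = (4) / (4) mod 11 = 1
x3 = s^2 - x1 - x2 mod 11 = 1^2 - 7 - 0 = 5
y3 = s (x1 - x3) - y1 mod 11 = 1 * (7 - 5) - 4 = 9

P + Q = (5, 9)


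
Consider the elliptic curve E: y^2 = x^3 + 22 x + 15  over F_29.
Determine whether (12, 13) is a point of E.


Check whether y^2 = x^3 + 22 x + 15 (mod 29) for (x, y) = (12, 13).
LHS: y^2 = 13^2 mod 29 = 24
RHS: x^3 + 22 x + 15 = 12^3 + 22*12 + 15 mod 29 = 6
LHS != RHS

No, not on the curve


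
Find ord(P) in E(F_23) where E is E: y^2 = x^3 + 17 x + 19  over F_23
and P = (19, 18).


Compute successive multiples of P until we hit O:
  1P = (19, 18)
  2P = (10, 4)
  3P = (18, 4)
  4P = (21, 0)
  5P = (18, 19)
  6P = (10, 19)
  7P = (19, 5)
  8P = O

ord(P) = 8


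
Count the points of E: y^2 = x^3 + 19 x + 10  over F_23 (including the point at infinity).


For each x in F_23, count y with y^2 = x^3 + 19 x + 10 mod 23:
  x = 3: RHS = 2, y in [5, 18]  -> 2 point(s)
  x = 4: RHS = 12, y in [9, 14]  -> 2 point(s)
  x = 5: RHS = 0, y in [0]  -> 1 point(s)
  x = 6: RHS = 18, y in [8, 15]  -> 2 point(s)
  x = 7: RHS = 3, y in [7, 16]  -> 2 point(s)
  x = 9: RHS = 13, y in [6, 17]  -> 2 point(s)
  x = 10: RHS = 4, y in [2, 21]  -> 2 point(s)
  x = 11: RHS = 9, y in [3, 20]  -> 2 point(s)
  x = 13: RHS = 16, y in [4, 19]  -> 2 point(s)
  x = 15: RHS = 13, y in [6, 17]  -> 2 point(s)
  x = 17: RHS = 2, y in [5, 18]  -> 2 point(s)
  x = 19: RHS = 8, y in [10, 13]  -> 2 point(s)
  x = 20: RHS = 18, y in [8, 15]  -> 2 point(s)
  x = 22: RHS = 13, y in [6, 17]  -> 2 point(s)
Affine points: 27. Add the point at infinity: total = 28.

#E(F_23) = 28


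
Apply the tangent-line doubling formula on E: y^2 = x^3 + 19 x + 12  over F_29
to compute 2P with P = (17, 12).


Doubling: s = (3 x1^2 + a) / (2 y1)
s = (3*17^2 + 19) / (2*12) mod 29 = 20
x3 = s^2 - 2 x1 mod 29 = 20^2 - 2*17 = 18
y3 = s (x1 - x3) - y1 mod 29 = 20 * (17 - 18) - 12 = 26

2P = (18, 26)


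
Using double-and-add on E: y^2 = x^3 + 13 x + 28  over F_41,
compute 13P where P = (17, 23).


k = 13 = 1101_2 (binary, LSB first: 1011)
Double-and-add from P = (17, 23):
  bit 0 = 1: acc = O + (17, 23) = (17, 23)
  bit 1 = 0: acc unchanged = (17, 23)
  bit 2 = 1: acc = (17, 23) + (35, 12) = (10, 16)
  bit 3 = 1: acc = (10, 16) + (14, 17) = (35, 29)

13P = (35, 29)


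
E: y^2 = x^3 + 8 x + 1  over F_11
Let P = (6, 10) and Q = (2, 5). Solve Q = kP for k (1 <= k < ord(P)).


Enumerate multiples of P until we hit Q = (2, 5):
  1P = (6, 10)
  2P = (8, 7)
  3P = (2, 6)
  4P = (4, 3)
  5P = (5, 10)
  6P = (0, 1)
  7P = (10, 6)
  8P = (7, 2)
  9P = (7, 9)
  10P = (10, 5)
  11P = (0, 10)
  12P = (5, 1)
  13P = (4, 8)
  14P = (2, 5)
Match found at i = 14.

k = 14


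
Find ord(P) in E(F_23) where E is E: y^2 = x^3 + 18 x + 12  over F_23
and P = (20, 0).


Compute successive multiples of P until we hit O:
  1P = (20, 0)
  2P = O

ord(P) = 2


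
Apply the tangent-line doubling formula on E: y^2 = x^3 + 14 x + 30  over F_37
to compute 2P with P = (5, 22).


Doubling: s = (3 x1^2 + a) / (2 y1)
s = (3*5^2 + 14) / (2*22) mod 37 = 18
x3 = s^2 - 2 x1 mod 37 = 18^2 - 2*5 = 18
y3 = s (x1 - x3) - y1 mod 37 = 18 * (5 - 18) - 22 = 3

2P = (18, 3)


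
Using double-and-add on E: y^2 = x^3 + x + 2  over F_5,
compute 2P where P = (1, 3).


k = 2 = 10_2 (binary, LSB first: 01)
Double-and-add from P = (1, 3):
  bit 0 = 0: acc unchanged = O
  bit 1 = 1: acc = O + (4, 0) = (4, 0)

2P = (4, 0)


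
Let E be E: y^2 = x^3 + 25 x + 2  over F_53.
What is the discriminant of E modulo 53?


4 a^3 + 27 b^2 = 4*25^3 + 27*2^2 = 62500 + 108 = 62608
Delta = -16 * (62608) = -1001728
Delta mod 53 = 25

Delta = 25 (mod 53)


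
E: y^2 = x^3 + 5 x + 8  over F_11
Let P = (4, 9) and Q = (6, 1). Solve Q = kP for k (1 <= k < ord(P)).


Enumerate multiples of P until we hit Q = (6, 1):
  1P = (4, 9)
  2P = (6, 1)
Match found at i = 2.

k = 2


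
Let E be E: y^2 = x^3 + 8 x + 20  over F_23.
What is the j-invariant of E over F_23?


Delta = -16(4 a^3 + 27 b^2) mod 23 = 6
-1728 * (4 a)^3 = -1728 * (4*8)^3 mod 23 = 21
j = 21 * 6^(-1) mod 23 = 15

j = 15 (mod 23)


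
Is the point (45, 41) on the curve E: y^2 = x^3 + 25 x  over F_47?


Check whether y^2 = x^3 + 25 x + 0 (mod 47) for (x, y) = (45, 41).
LHS: y^2 = 41^2 mod 47 = 36
RHS: x^3 + 25 x + 0 = 45^3 + 25*45 + 0 mod 47 = 36
LHS = RHS

Yes, on the curve


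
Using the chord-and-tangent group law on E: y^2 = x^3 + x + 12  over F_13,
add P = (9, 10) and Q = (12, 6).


P != Q, so use the chord formula.
s = (y2 - y1) / (x2 - x1) = (9) / (3) mod 13 = 3
x3 = s^2 - x1 - x2 mod 13 = 3^2 - 9 - 12 = 1
y3 = s (x1 - x3) - y1 mod 13 = 3 * (9 - 1) - 10 = 1

P + Q = (1, 1)


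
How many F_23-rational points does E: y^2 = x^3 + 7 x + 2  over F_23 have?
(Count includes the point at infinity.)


For each x in F_23, count y with y^2 = x^3 + 7 x + 2 mod 23:
  x = 0: RHS = 2, y in [5, 18]  -> 2 point(s)
  x = 2: RHS = 1, y in [1, 22]  -> 2 point(s)
  x = 3: RHS = 4, y in [2, 21]  -> 2 point(s)
  x = 4: RHS = 2, y in [5, 18]  -> 2 point(s)
  x = 5: RHS = 1, y in [1, 22]  -> 2 point(s)
  x = 7: RHS = 3, y in [7, 16]  -> 2 point(s)
  x = 8: RHS = 18, y in [8, 15]  -> 2 point(s)
  x = 9: RHS = 12, y in [9, 14]  -> 2 point(s)
  x = 13: RHS = 13, y in [6, 17]  -> 2 point(s)
  x = 15: RHS = 9, y in [3, 20]  -> 2 point(s)
  x = 16: RHS = 1, y in [1, 22]  -> 2 point(s)
  x = 18: RHS = 3, y in [7, 16]  -> 2 point(s)
  x = 19: RHS = 2, y in [5, 18]  -> 2 point(s)
  x = 20: RHS = 0, y in [0]  -> 1 point(s)
  x = 21: RHS = 3, y in [7, 16]  -> 2 point(s)
Affine points: 29. Add the point at infinity: total = 30.

#E(F_23) = 30


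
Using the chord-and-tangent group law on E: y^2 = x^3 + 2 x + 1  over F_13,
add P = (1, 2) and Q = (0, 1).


P != Q, so use the chord formula.
s = (y2 - y1) / (x2 - x1) = (12) / (12) mod 13 = 1
x3 = s^2 - x1 - x2 mod 13 = 1^2 - 1 - 0 = 0
y3 = s (x1 - x3) - y1 mod 13 = 1 * (1 - 0) - 2 = 12

P + Q = (0, 12)


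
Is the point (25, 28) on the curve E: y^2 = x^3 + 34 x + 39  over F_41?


Check whether y^2 = x^3 + 34 x + 39 (mod 41) for (x, y) = (25, 28).
LHS: y^2 = 28^2 mod 41 = 5
RHS: x^3 + 34 x + 39 = 25^3 + 34*25 + 39 mod 41 = 32
LHS != RHS

No, not on the curve


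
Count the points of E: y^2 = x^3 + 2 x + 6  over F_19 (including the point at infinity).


For each x in F_19, count y with y^2 = x^3 + 2 x + 6 mod 19:
  x = 0: RHS = 6, y in [5, 14]  -> 2 point(s)
  x = 1: RHS = 9, y in [3, 16]  -> 2 point(s)
  x = 3: RHS = 1, y in [1, 18]  -> 2 point(s)
  x = 6: RHS = 6, y in [5, 14]  -> 2 point(s)
  x = 10: RHS = 0, y in [0]  -> 1 point(s)
  x = 13: RHS = 6, y in [5, 14]  -> 2 point(s)
  x = 14: RHS = 4, y in [2, 17]  -> 2 point(s)
  x = 16: RHS = 11, y in [7, 12]  -> 2 point(s)
Affine points: 15. Add the point at infinity: total = 16.

#E(F_19) = 16


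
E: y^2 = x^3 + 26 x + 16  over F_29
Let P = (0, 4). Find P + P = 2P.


Doubling: s = (3 x1^2 + a) / (2 y1)
s = (3*0^2 + 26) / (2*4) mod 29 = 25
x3 = s^2 - 2 x1 mod 29 = 25^2 - 2*0 = 16
y3 = s (x1 - x3) - y1 mod 29 = 25 * (0 - 16) - 4 = 2

2P = (16, 2)


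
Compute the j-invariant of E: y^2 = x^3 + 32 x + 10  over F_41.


Delta = -16(4 a^3 + 27 b^2) mod 41 = 12
-1728 * (4 a)^3 = -1728 * (4*32)^3 mod 41 = 29
j = 29 * 12^(-1) mod 41 = 40

j = 40 (mod 41)


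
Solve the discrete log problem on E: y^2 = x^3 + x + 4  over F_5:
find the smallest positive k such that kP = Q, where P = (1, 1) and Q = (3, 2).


Enumerate multiples of P until we hit Q = (3, 2):
  1P = (1, 1)
  2P = (2, 2)
  3P = (3, 2)
Match found at i = 3.

k = 3


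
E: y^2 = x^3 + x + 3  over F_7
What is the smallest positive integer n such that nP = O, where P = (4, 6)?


Compute successive multiples of P until we hit O:
  1P = (4, 6)
  2P = (6, 1)
  3P = (5, 0)
  4P = (6, 6)
  5P = (4, 1)
  6P = O

ord(P) = 6


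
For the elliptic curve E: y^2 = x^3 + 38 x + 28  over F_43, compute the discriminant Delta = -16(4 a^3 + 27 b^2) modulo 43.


4 a^3 + 27 b^2 = 4*38^3 + 27*28^2 = 219488 + 21168 = 240656
Delta = -16 * (240656) = -3850496
Delta mod 43 = 25

Delta = 25 (mod 43)


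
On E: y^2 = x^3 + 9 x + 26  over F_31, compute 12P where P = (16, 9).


k = 12 = 1100_2 (binary, LSB first: 0011)
Double-and-add from P = (16, 9):
  bit 0 = 0: acc unchanged = O
  bit 1 = 0: acc unchanged = O
  bit 2 = 1: acc = O + (30, 27) = (30, 27)
  bit 3 = 1: acc = (30, 27) + (12, 8) = (17, 16)

12P = (17, 16)


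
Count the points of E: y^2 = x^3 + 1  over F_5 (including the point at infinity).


For each x in F_5, count y with y^2 = x^3 + 0 x + 1 mod 5:
  x = 0: RHS = 1, y in [1, 4]  -> 2 point(s)
  x = 2: RHS = 4, y in [2, 3]  -> 2 point(s)
  x = 4: RHS = 0, y in [0]  -> 1 point(s)
Affine points: 5. Add the point at infinity: total = 6.

#E(F_5) = 6


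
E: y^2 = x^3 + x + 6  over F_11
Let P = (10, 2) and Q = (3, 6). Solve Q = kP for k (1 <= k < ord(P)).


Enumerate multiples of P until we hit Q = (3, 6):
  1P = (10, 2)
  2P = (3, 5)
  3P = (2, 4)
  4P = (8, 3)
  5P = (7, 2)
  6P = (5, 9)
  7P = (5, 2)
  8P = (7, 9)
  9P = (8, 8)
  10P = (2, 7)
  11P = (3, 6)
Match found at i = 11.

k = 11


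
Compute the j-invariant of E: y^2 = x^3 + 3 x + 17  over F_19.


Delta = -16(4 a^3 + 27 b^2) mod 19 = 2
-1728 * (4 a)^3 = -1728 * (4*3)^3 mod 19 = 18
j = 18 * 2^(-1) mod 19 = 9

j = 9 (mod 19)


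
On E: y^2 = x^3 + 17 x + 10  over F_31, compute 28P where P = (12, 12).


k = 28 = 11100_2 (binary, LSB first: 00111)
Double-and-add from P = (12, 12):
  bit 0 = 0: acc unchanged = O
  bit 1 = 0: acc unchanged = O
  bit 2 = 1: acc = O + (27, 23) = (27, 23)
  bit 3 = 1: acc = (27, 23) + (13, 17) = (7, 21)
  bit 4 = 1: acc = (7, 21) + (6, 7) = (28, 26)

28P = (28, 26)


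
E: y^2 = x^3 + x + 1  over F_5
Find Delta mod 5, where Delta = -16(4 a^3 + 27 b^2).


4 a^3 + 27 b^2 = 4*1^3 + 27*1^2 = 4 + 27 = 31
Delta = -16 * (31) = -496
Delta mod 5 = 4

Delta = 4 (mod 5)


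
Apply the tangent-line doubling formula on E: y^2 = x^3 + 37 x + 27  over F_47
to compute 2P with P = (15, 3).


Doubling: s = (3 x1^2 + a) / (2 y1)
s = (3*15^2 + 37) / (2*3) mod 47 = 9
x3 = s^2 - 2 x1 mod 47 = 9^2 - 2*15 = 4
y3 = s (x1 - x3) - y1 mod 47 = 9 * (15 - 4) - 3 = 2

2P = (4, 2)


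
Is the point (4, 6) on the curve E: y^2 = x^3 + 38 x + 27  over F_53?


Check whether y^2 = x^3 + 38 x + 27 (mod 53) for (x, y) = (4, 6).
LHS: y^2 = 6^2 mod 53 = 36
RHS: x^3 + 38 x + 27 = 4^3 + 38*4 + 27 mod 53 = 31
LHS != RHS

No, not on the curve


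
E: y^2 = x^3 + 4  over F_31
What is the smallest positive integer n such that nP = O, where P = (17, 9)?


Compute successive multiples of P until we hit O:
  1P = (17, 9)
  2P = (17, 22)
  3P = O

ord(P) = 3


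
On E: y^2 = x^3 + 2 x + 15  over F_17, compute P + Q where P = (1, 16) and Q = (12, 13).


P != Q, so use the chord formula.
s = (y2 - y1) / (x2 - x1) = (14) / (11) mod 17 = 9
x3 = s^2 - x1 - x2 mod 17 = 9^2 - 1 - 12 = 0
y3 = s (x1 - x3) - y1 mod 17 = 9 * (1 - 0) - 16 = 10

P + Q = (0, 10)


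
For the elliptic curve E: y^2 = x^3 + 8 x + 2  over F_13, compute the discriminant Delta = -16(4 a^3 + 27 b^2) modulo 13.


4 a^3 + 27 b^2 = 4*8^3 + 27*2^2 = 2048 + 108 = 2156
Delta = -16 * (2156) = -34496
Delta mod 13 = 6

Delta = 6 (mod 13)


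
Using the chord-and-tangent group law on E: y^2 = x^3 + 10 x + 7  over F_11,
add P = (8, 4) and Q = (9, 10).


P != Q, so use the chord formula.
s = (y2 - y1) / (x2 - x1) = (6) / (1) mod 11 = 6
x3 = s^2 - x1 - x2 mod 11 = 6^2 - 8 - 9 = 8
y3 = s (x1 - x3) - y1 mod 11 = 6 * (8 - 8) - 4 = 7

P + Q = (8, 7)


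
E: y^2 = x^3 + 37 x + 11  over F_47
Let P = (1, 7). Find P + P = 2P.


Doubling: s = (3 x1^2 + a) / (2 y1)
s = (3*1^2 + 37) / (2*7) mod 47 = 23
x3 = s^2 - 2 x1 mod 47 = 23^2 - 2*1 = 10
y3 = s (x1 - x3) - y1 mod 47 = 23 * (1 - 10) - 7 = 21

2P = (10, 21)


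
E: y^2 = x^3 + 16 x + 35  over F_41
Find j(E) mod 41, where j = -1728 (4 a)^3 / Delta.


Delta = -16(4 a^3 + 27 b^2) mod 41 = 38
-1728 * (4 a)^3 = -1728 * (4*16)^3 mod 41 = 19
j = 19 * 38^(-1) mod 41 = 21

j = 21 (mod 41)


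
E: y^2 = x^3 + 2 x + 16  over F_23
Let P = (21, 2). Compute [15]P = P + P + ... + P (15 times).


k = 15 = 1111_2 (binary, LSB first: 1111)
Double-and-add from P = (21, 2):
  bit 0 = 1: acc = O + (21, 2) = (21, 2)
  bit 1 = 1: acc = (21, 2) + (22, 6) = (19, 6)
  bit 2 = 1: acc = (19, 6) + (10, 22) = (0, 19)
  bit 3 = 1: acc = (0, 19) + (11, 14) = (20, 11)

15P = (20, 11)


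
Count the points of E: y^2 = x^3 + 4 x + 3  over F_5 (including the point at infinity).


For each x in F_5, count y with y^2 = x^3 + 4 x + 3 mod 5:
  x = 2: RHS = 4, y in [2, 3]  -> 2 point(s)
Affine points: 2. Add the point at infinity: total = 3.

#E(F_5) = 3


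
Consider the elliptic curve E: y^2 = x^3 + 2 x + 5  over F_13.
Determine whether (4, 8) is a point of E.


Check whether y^2 = x^3 + 2 x + 5 (mod 13) for (x, y) = (4, 8).
LHS: y^2 = 8^2 mod 13 = 12
RHS: x^3 + 2 x + 5 = 4^3 + 2*4 + 5 mod 13 = 12
LHS = RHS

Yes, on the curve


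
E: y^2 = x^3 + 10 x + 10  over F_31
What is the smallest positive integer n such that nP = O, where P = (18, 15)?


Compute successive multiples of P until we hit O:
  1P = (18, 15)
  2P = (2, 21)
  3P = (0, 17)
  4P = (0, 14)
  5P = (2, 10)
  6P = (18, 16)
  7P = O

ord(P) = 7


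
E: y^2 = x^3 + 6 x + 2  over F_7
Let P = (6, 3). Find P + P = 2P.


Doubling: s = (3 x1^2 + a) / (2 y1)
s = (3*6^2 + 6) / (2*3) mod 7 = 5
x3 = s^2 - 2 x1 mod 7 = 5^2 - 2*6 = 6
y3 = s (x1 - x3) - y1 mod 7 = 5 * (6 - 6) - 3 = 4

2P = (6, 4)


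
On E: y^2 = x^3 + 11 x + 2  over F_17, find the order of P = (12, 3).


Compute successive multiples of P until we hit O:
  1P = (12, 3)
  2P = (2, 10)
  3P = (4, 5)
  4P = (0, 11)
  5P = (13, 9)
  6P = (11, 3)
  7P = (11, 14)
  8P = (13, 8)
  ... (continuing to 13P)
  13P = O

ord(P) = 13


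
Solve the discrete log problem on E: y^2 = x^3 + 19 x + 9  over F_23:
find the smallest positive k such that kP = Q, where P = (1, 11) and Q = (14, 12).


Enumerate multiples of P until we hit Q = (14, 12):
  1P = (1, 11)
  2P = (22, 14)
  3P = (8, 11)
  4P = (14, 12)
Match found at i = 4.

k = 4


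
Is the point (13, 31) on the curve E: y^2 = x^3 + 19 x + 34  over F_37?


Check whether y^2 = x^3 + 19 x + 34 (mod 37) for (x, y) = (13, 31).
LHS: y^2 = 31^2 mod 37 = 36
RHS: x^3 + 19 x + 34 = 13^3 + 19*13 + 34 mod 37 = 36
LHS = RHS

Yes, on the curve


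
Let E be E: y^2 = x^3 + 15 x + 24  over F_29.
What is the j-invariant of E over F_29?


Delta = -16(4 a^3 + 27 b^2) mod 29 = 9
-1728 * (4 a)^3 = -1728 * (4*15)^3 mod 29 = 9
j = 9 * 9^(-1) mod 29 = 1

j = 1 (mod 29)


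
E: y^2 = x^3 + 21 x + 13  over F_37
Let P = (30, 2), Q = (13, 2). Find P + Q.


P != Q, so use the chord formula.
s = (y2 - y1) / (x2 - x1) = (0) / (20) mod 37 = 0
x3 = s^2 - x1 - x2 mod 37 = 0^2 - 30 - 13 = 31
y3 = s (x1 - x3) - y1 mod 37 = 0 * (30 - 31) - 2 = 35

P + Q = (31, 35)


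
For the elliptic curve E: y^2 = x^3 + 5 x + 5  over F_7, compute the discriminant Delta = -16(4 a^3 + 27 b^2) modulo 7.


4 a^3 + 27 b^2 = 4*5^3 + 27*5^2 = 500 + 675 = 1175
Delta = -16 * (1175) = -18800
Delta mod 7 = 2

Delta = 2 (mod 7)


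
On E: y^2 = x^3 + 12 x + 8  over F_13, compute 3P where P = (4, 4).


k = 3 = 11_2 (binary, LSB first: 11)
Double-and-add from P = (4, 4):
  bit 0 = 1: acc = O + (4, 4) = (4, 4)
  bit 1 = 1: acc = (4, 4) + (6, 7) = (2, 12)

3P = (2, 12)


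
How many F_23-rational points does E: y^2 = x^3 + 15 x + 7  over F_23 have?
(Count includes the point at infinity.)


For each x in F_23, count y with y^2 = x^3 + 15 x + 7 mod 23:
  x = 1: RHS = 0, y in [0]  -> 1 point(s)
  x = 4: RHS = 16, y in [4, 19]  -> 2 point(s)
  x = 5: RHS = 0, y in [0]  -> 1 point(s)
  x = 7: RHS = 18, y in [8, 15]  -> 2 point(s)
  x = 8: RHS = 18, y in [8, 15]  -> 2 point(s)
  x = 11: RHS = 8, y in [10, 13]  -> 2 point(s)
  x = 12: RHS = 6, y in [11, 12]  -> 2 point(s)
  x = 17: RHS = 0, y in [0]  -> 1 point(s)
  x = 20: RHS = 4, y in [2, 21]  -> 2 point(s)
Affine points: 15. Add the point at infinity: total = 16.

#E(F_23) = 16


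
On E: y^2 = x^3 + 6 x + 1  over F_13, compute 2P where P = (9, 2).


Doubling: s = (3 x1^2 + a) / (2 y1)
s = (3*9^2 + 6) / (2*2) mod 13 = 7
x3 = s^2 - 2 x1 mod 13 = 7^2 - 2*9 = 5
y3 = s (x1 - x3) - y1 mod 13 = 7 * (9 - 5) - 2 = 0

2P = (5, 0)


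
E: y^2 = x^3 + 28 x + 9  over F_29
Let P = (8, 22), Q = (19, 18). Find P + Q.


P != Q, so use the chord formula.
s = (y2 - y1) / (x2 - x1) = (25) / (11) mod 29 = 26
x3 = s^2 - x1 - x2 mod 29 = 26^2 - 8 - 19 = 11
y3 = s (x1 - x3) - y1 mod 29 = 26 * (8 - 11) - 22 = 16

P + Q = (11, 16)


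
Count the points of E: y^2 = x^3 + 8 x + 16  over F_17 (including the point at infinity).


For each x in F_17, count y with y^2 = x^3 + 8 x + 16 mod 17:
  x = 0: RHS = 16, y in [4, 13]  -> 2 point(s)
  x = 1: RHS = 8, y in [5, 12]  -> 2 point(s)
  x = 3: RHS = 16, y in [4, 13]  -> 2 point(s)
  x = 6: RHS = 8, y in [5, 12]  -> 2 point(s)
  x = 9: RHS = 1, y in [1, 16]  -> 2 point(s)
  x = 10: RHS = 8, y in [5, 12]  -> 2 point(s)
  x = 12: RHS = 4, y in [2, 15]  -> 2 point(s)
  x = 14: RHS = 16, y in [4, 13]  -> 2 point(s)
  x = 15: RHS = 9, y in [3, 14]  -> 2 point(s)
Affine points: 18. Add the point at infinity: total = 19.

#E(F_17) = 19


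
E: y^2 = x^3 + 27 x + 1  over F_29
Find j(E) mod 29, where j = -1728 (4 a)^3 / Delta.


Delta = -16(4 a^3 + 27 b^2) mod 29 = 22
-1728 * (4 a)^3 = -1728 * (4*27)^3 mod 29 = 4
j = 4 * 22^(-1) mod 29 = 16

j = 16 (mod 29)


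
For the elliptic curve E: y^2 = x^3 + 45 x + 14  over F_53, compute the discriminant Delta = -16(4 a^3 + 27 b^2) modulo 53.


4 a^3 + 27 b^2 = 4*45^3 + 27*14^2 = 364500 + 5292 = 369792
Delta = -16 * (369792) = -5916672
Delta mod 53 = 36

Delta = 36 (mod 53)


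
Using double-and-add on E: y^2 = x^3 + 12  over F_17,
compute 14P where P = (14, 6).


k = 14 = 1110_2 (binary, LSB first: 0111)
Double-and-add from P = (14, 6):
  bit 0 = 0: acc unchanged = O
  bit 1 = 1: acc = O + (10, 3) = (10, 3)
  bit 2 = 1: acc = (10, 3) + (15, 2) = (7, 10)
  bit 3 = 1: acc = (7, 10) + (13, 4) = (15, 15)

14P = (15, 15)


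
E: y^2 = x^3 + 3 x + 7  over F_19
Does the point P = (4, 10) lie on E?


Check whether y^2 = x^3 + 3 x + 7 (mod 19) for (x, y) = (4, 10).
LHS: y^2 = 10^2 mod 19 = 5
RHS: x^3 + 3 x + 7 = 4^3 + 3*4 + 7 mod 19 = 7
LHS != RHS

No, not on the curve


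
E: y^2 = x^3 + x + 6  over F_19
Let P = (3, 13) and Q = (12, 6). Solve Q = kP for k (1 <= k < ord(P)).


Enumerate multiples of P until we hit Q = (12, 6):
  1P = (3, 13)
  2P = (10, 16)
  3P = (12, 13)
  4P = (4, 6)
  5P = (4, 13)
  6P = (12, 6)
Match found at i = 6.

k = 6


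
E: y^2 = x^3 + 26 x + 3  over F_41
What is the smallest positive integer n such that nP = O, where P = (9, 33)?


Compute successive multiples of P until we hit O:
  1P = (9, 33)
  2P = (39, 5)
  3P = (11, 29)
  4P = (25, 40)
  5P = (16, 28)
  6P = (14, 35)
  7P = (28, 25)
  8P = (37, 9)
  ... (continuing to 34P)
  34P = O

ord(P) = 34


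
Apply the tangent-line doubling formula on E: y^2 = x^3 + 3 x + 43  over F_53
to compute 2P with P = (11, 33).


Doubling: s = (3 x1^2 + a) / (2 y1)
s = (3*11^2 + 3) / (2*33) mod 53 = 20
x3 = s^2 - 2 x1 mod 53 = 20^2 - 2*11 = 7
y3 = s (x1 - x3) - y1 mod 53 = 20 * (11 - 7) - 33 = 47

2P = (7, 47)


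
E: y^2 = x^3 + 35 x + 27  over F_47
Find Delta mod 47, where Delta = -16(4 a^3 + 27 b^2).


4 a^3 + 27 b^2 = 4*35^3 + 27*27^2 = 171500 + 19683 = 191183
Delta = -16 * (191183) = -3058928
Delta mod 47 = 20

Delta = 20 (mod 47)


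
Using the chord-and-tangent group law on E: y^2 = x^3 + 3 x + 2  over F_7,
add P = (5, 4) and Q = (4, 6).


P != Q, so use the chord formula.
s = (y2 - y1) / (x2 - x1) = (2) / (6) mod 7 = 5
x3 = s^2 - x1 - x2 mod 7 = 5^2 - 5 - 4 = 2
y3 = s (x1 - x3) - y1 mod 7 = 5 * (5 - 2) - 4 = 4

P + Q = (2, 4)
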